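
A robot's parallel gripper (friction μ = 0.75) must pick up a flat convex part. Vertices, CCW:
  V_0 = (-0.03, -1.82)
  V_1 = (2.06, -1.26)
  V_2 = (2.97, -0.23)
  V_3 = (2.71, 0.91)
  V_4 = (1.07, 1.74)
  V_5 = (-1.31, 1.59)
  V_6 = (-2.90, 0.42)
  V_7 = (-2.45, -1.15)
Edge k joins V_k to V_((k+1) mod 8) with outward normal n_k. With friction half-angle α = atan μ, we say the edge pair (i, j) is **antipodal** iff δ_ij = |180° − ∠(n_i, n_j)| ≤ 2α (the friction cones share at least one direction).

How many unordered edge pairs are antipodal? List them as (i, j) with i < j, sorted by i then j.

α = atan 0.75 = 36.87°;  2α = 73.74°
n_0 = (+0.2588, -0.9659)
n_1 = (+0.7494, -0.6621)
n_2 = (+0.9750, +0.2224)
n_3 = (+0.4516, +0.8922)
n_4 = (-0.0629, +0.9980)
n_5 = (-0.5927, +0.8054)
n_6 = (-0.9613, -0.2755)
n_7 = (-0.2668, -0.9637)
  (0,1): δ = 146.46°  ·
  (0,2): δ = 92.15°  ·
  (0,3): δ = 41.84°  ✓
  (0,4): δ = 11.39°  ✓
  (0,5): δ = 21.35°  ✓
  (0,6): δ = 90.99°  ·
  (0,7): δ = 149.53°  ·
  (1,2): δ = 125.69°  ·
  (1,3): δ = 75.38°  ·
  (1,4): δ = 44.93°  ✓
  (1,5): δ = 12.19°  ✓
  (1,6): δ = 57.45°  ✓
  (1,7): δ = 115.99°  ·
  (2,3): δ = 129.69°  ·
  (2,4): δ = 99.24°  ·
  (2,5): δ = 66.50°  ✓
  (2,6): δ = 3.15°  ✓
  (2,7): δ = 61.68°  ✓
  (3,4): δ = 149.55°  ·
  (3,5): δ = 116.81°  ·
  (3,6): δ = 47.16°  ✓
  (3,7): δ = 11.37°  ✓
  (4,5): δ = 147.26°  ·
  (4,6): δ = 77.61°  ·
  (4,7): δ = 19.08°  ✓
  (5,6): δ = 110.35°  ·
  (5,7): δ = 51.82°  ✓
  (6,7): δ = 121.47°  ·
antipodal pairs: 13

count = 13; pairs: (0,3), (0,4), (0,5), (1,4), (1,5), (1,6), (2,5), (2,6), (2,7), (3,6), (3,7), (4,7), (5,7)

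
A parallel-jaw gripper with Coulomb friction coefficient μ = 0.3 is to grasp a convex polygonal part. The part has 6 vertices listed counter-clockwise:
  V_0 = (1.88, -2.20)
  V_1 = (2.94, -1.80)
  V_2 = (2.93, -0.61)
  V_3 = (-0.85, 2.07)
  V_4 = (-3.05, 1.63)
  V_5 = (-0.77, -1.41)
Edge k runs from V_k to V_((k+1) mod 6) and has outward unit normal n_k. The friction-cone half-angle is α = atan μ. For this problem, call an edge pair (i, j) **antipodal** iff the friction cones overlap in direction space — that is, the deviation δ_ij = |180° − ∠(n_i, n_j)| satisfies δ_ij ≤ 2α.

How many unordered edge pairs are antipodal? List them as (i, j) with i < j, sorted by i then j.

α = atan 0.3 = 16.70°;  2α = 33.40°
n_0 = (+0.3531, -0.9356)
n_1 = (+1.0000, +0.0084)
n_2 = (+0.5784, +0.8158)
n_3 = (-0.1961, +0.9806)
n_4 = (-0.8000, -0.6000)
n_5 = (-0.2857, -0.9583)
  (0,1): δ = 110.19°  ·
  (0,2): δ = 56.01°  ·
  (0,3): δ = 9.36°  ✓
  (0,4): δ = 106.20°  ·
  (0,5): δ = 142.73°  ·
  (1,2): δ = 125.82°  ·
  (1,3): δ = 79.17°  ·
  (1,4): δ = 36.39°  ·
  (1,5): δ = 72.92°  ·
  (2,3): δ = 133.35°  ·
  (2,4): δ = 17.79°  ✓
  (2,5): δ = 18.74°  ✓
  (3,4): δ = 64.44°  ·
  (3,5): δ = 27.91°  ✓
  (4,5): δ = 143.47°  ·
antipodal pairs: 4

count = 4; pairs: (0,3), (2,4), (2,5), (3,5)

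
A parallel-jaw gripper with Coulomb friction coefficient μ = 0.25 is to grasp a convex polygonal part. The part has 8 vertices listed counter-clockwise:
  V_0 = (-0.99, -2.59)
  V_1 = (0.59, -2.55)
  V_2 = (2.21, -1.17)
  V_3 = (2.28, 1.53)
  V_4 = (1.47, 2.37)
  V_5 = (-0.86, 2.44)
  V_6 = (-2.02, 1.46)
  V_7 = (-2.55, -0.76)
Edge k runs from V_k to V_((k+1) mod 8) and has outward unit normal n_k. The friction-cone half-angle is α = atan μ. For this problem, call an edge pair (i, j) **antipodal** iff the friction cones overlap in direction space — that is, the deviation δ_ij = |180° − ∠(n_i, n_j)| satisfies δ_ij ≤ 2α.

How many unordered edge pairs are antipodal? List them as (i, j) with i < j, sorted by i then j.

count = 4; pairs: (0,4), (1,5), (2,6), (3,7)

α = atan 0.25 = 14.04°;  2α = 28.07°
n_0 = (+0.0253, -0.9997)
n_1 = (+0.6485, -0.7612)
n_2 = (+0.9997, -0.0259)
n_3 = (+0.7198, +0.6941)
n_4 = (+0.0300, +0.9995)
n_5 = (-0.6454, +0.7639)
n_6 = (-0.9727, +0.2322)
n_7 = (-0.7610, -0.6487)
  (0,1): δ = 141.02°  ·
  (0,2): δ = 92.94°  ·
  (0,3): δ = 47.49°  ·
  (0,4): δ = 3.17°  ✓
  (0,5): δ = 38.74°  ·
  (0,6): δ = 75.12°  ·
  (0,7): δ = 129.00°  ·
  (1,2): δ = 131.91°  ·
  (1,3): δ = 86.47°  ·
  (1,4): δ = 42.15°  ·
  (1,5): δ = 0.23°  ✓
  (1,6): δ = 36.15°  ·
  (1,7): δ = 90.02°  ·
  (2,3): δ = 134.56°  ·
  (2,4): δ = 90.24°  ·
  (2,5): δ = 48.32°  ·
  (2,6): δ = 11.94°  ✓
  (2,7): δ = 41.93°  ·
  (3,4): δ = 135.68°  ·
  (3,5): δ = 93.77°  ·
  (3,6): δ = 57.39°  ·
  (3,7): δ = 3.51°  ✓
  (4,5): δ = 138.09°  ·
  (4,6): δ = 101.71°  ·
  (4,7): δ = 47.83°  ·
  (5,6): δ = 143.62°  ·
  (5,7): δ = 89.75°  ·
  (6,7): δ = 126.13°  ·
antipodal pairs: 4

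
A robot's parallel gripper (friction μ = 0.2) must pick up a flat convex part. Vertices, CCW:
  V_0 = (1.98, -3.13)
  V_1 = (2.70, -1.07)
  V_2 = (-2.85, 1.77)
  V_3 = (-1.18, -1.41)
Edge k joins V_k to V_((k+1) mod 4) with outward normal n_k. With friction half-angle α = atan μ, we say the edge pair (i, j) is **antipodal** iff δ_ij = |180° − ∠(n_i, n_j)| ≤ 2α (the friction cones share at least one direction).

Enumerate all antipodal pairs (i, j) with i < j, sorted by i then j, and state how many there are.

α = atan 0.2 = 11.31°;  2α = 22.62°
n_0 = (+0.9440, -0.3299)
n_1 = (+0.4555, +0.8902)
n_2 = (-0.8853, -0.4649)
n_3 = (-0.4781, -0.8783)
  (0,1): δ = 97.83°  ·
  (0,2): δ = 46.97°  ·
  (0,3): δ = 80.71°  ·
  (1,2): δ = 35.19°  ·
  (1,3): δ = 1.46°  ✓
  (2,3): δ = 146.27°  ·
antipodal pairs: 1

count = 1; pairs: (1,3)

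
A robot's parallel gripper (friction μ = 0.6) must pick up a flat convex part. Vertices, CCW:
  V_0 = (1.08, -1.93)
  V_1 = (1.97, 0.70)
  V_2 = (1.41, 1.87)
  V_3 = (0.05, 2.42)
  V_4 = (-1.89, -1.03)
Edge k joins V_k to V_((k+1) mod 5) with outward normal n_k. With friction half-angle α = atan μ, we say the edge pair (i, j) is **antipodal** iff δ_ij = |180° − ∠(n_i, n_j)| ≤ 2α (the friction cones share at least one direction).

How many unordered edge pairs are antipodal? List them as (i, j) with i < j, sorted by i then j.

count = 4; pairs: (0,3), (1,3), (1,4), (2,4)

α = atan 0.6 = 30.96°;  2α = 61.93°
n_0 = (+0.9472, -0.3205)
n_1 = (+0.9020, +0.4317)
n_2 = (+0.3749, +0.9271)
n_3 = (-0.8716, +0.4901)
n_4 = (-0.2900, -0.9570)
  (0,1): δ = 135.73°  ·
  (0,2): δ = 93.32°  ·
  (0,3): δ = 10.65°  ✓
  (0,4): δ = 91.84°  ·
  (1,2): δ = 137.60°  ·
  (1,3): δ = 54.93°  ✓
  (1,4): δ = 47.56°  ✓
  (2,3): δ = 97.33°  ·
  (2,4): δ = 5.16°  ✓
  (3,4): δ = 77.51°  ·
antipodal pairs: 4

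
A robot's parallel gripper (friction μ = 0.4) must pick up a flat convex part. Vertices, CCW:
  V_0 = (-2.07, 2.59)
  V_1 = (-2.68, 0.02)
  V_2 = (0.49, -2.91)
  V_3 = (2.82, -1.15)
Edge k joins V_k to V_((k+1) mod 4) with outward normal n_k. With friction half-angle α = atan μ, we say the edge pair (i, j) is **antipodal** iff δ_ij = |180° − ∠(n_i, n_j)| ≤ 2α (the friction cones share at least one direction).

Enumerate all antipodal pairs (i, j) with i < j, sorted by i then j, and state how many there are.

count = 2; pairs: (0,2), (1,3)

α = atan 0.4 = 21.80°;  2α = 43.60°
n_0 = (-0.9730, +0.2309)
n_1 = (-0.6788, -0.7344)
n_2 = (+0.6027, -0.7979)
n_3 = (+0.6075, +0.7943)
  (0,1): δ = 119.39°  ·
  (0,2): δ = 39.58°  ✓
  (0,3): δ = 65.94°  ·
  (1,2): δ = 100.19°  ·
  (1,3): δ = 5.34°  ✓
  (2,3): δ = 74.48°  ·
antipodal pairs: 2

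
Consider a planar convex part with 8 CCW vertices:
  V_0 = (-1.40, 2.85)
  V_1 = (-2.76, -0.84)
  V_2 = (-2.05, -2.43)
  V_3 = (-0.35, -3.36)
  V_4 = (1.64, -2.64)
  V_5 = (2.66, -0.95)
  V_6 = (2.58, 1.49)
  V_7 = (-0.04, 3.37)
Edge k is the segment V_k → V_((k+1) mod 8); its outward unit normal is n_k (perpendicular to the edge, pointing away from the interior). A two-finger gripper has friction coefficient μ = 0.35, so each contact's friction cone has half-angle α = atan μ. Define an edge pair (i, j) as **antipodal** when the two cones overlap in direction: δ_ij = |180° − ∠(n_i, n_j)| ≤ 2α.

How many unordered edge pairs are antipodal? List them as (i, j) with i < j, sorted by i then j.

count = 7; pairs: (0,4), (0,5), (1,5), (1,6), (2,6), (3,7), (4,7)

α = atan 0.35 = 19.29°;  2α = 38.58°
n_0 = (-0.9383, +0.3458)
n_1 = (-0.9131, -0.4077)
n_2 = (-0.4799, -0.8773)
n_3 = (+0.3402, -0.9403)
n_4 = (+0.8561, -0.5167)
n_5 = (+0.9995, +0.0328)
n_6 = (+0.5830, +0.8125)
n_7 = (-0.3571, +0.9341)
  (0,1): δ = 135.71°  ·
  (0,2): δ = 98.45°  ·
  (0,3): δ = 49.88°  ·
  (0,4): δ = 10.88°  ✓
  (0,5): δ = 22.11°  ✓
  (0,6): δ = 74.57°  ·
  (0,7): δ = 131.16°  ·
  (1,2): δ = 142.74°  ·
  (1,3): δ = 94.17°  ·
  (1,4): δ = 55.18°  ·
  (1,5): δ = 22.18°  ✓
  (1,6): δ = 30.28°  ✓
  (1,7): δ = 86.86°  ·
  (2,3): δ = 131.43°  ·
  (2,4): δ = 92.43°  ·
  (2,5): δ = 59.44°  ·
  (2,6): δ = 6.98°  ✓
  (2,7): δ = 49.61°  ·
  (3,4): δ = 141.00°  ·
  (3,5): δ = 108.01°  ·
  (3,6): δ = 55.55°  ·
  (3,7): δ = 1.03°  ✓
  (4,5): δ = 147.01°  ·
  (4,6): δ = 94.55°  ·
  (4,7): δ = 37.96°  ✓
  (5,6): δ = 127.54°  ·
  (5,7): δ = 70.95°  ·
  (6,7): δ = 123.41°  ·
antipodal pairs: 7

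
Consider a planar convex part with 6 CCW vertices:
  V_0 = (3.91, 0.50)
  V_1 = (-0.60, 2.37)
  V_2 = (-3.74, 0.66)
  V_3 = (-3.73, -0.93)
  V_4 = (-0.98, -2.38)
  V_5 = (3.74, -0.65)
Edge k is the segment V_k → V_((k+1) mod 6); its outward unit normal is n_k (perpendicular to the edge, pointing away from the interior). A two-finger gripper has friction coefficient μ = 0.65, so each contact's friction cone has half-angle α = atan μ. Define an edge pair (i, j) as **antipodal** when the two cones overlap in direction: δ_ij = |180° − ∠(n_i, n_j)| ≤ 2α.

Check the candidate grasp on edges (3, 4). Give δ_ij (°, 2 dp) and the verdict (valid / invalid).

δ = 132.07°, invalid

α = atan 0.65 = 33.02°;  2α = 66.05°
edge 3: e_3 = (+2.75, -1.45);  n_3 = (-0.4664, -0.8846)
edge 4: e_4 = (+4.72, +1.73);  n_4 = (+0.3441, -0.9389)
∠(n_3, n_4) = 47.93°
δ = |180° − 47.93°| = 132.07°
132.07° > 2α = 66.05°  →  invalid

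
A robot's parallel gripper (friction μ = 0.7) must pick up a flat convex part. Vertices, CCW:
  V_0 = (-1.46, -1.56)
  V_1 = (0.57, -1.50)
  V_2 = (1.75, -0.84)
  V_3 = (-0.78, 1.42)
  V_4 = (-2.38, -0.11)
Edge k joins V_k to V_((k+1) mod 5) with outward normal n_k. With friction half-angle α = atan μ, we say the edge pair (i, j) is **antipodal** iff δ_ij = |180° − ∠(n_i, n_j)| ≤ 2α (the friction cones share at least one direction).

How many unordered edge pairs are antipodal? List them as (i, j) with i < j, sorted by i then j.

count = 4; pairs: (0,2), (0,3), (1,3), (2,4)

α = atan 0.7 = 34.99°;  2α = 69.98°
n_0 = (+0.0295, -0.9996)
n_1 = (+0.4882, -0.8728)
n_2 = (+0.6662, +0.7458)
n_3 = (-0.6911, +0.7227)
n_4 = (-0.8444, -0.5357)
  (0,1): δ = 152.47°  ·
  (0,2): δ = 43.47°  ✓
  (0,3): δ = 42.03°  ✓
  (0,4): δ = 120.70°  ·
  (1,2): δ = 70.99°  ·
  (1,3): δ = 14.50°  ✓
  (1,4): δ = 93.18°  ·
  (2,3): δ = 94.51°  ·
  (2,4): δ = 15.83°  ✓
  (3,4): δ = 101.32°  ·
antipodal pairs: 4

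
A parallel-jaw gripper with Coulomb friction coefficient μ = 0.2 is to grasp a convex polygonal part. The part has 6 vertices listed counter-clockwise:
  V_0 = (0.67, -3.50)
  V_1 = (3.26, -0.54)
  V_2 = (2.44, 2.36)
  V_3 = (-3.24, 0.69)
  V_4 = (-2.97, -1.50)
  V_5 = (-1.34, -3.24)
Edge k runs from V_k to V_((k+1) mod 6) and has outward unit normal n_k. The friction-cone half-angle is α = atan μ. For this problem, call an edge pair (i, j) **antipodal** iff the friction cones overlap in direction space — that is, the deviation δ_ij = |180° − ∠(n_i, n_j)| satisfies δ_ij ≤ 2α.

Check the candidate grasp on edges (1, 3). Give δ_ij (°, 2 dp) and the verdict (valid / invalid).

α = atan 0.2 = 11.31°;  2α = 22.62°
edge 1: e_1 = (-0.82, +2.90);  n_1 = (+0.9623, +0.2721)
edge 3: e_3 = (+0.27, -2.19);  n_3 = (-0.9925, -0.1224)
∠(n_1, n_3) = 171.24°
δ = |180° − 171.24°| = 8.76°
8.76° ≤ 2α = 22.62°  →  valid

δ = 8.76°, valid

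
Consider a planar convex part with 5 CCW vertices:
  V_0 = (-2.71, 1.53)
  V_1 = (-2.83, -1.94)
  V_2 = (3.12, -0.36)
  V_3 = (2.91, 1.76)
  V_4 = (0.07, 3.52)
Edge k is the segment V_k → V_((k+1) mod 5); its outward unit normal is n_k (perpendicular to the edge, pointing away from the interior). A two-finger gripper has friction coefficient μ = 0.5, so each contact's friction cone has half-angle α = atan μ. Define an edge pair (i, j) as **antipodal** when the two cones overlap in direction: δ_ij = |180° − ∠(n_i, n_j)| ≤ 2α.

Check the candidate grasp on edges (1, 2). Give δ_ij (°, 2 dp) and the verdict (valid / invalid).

δ = 99.21°, invalid

α = atan 0.5 = 26.57°;  2α = 53.13°
edge 1: e_1 = (+5.95, +1.58);  n_1 = (+0.2567, -0.9665)
edge 2: e_2 = (-0.21, +2.12);  n_2 = (+0.9951, +0.0986)
∠(n_1, n_2) = 80.79°
δ = |180° − 80.79°| = 99.21°
99.21° > 2α = 53.13°  →  invalid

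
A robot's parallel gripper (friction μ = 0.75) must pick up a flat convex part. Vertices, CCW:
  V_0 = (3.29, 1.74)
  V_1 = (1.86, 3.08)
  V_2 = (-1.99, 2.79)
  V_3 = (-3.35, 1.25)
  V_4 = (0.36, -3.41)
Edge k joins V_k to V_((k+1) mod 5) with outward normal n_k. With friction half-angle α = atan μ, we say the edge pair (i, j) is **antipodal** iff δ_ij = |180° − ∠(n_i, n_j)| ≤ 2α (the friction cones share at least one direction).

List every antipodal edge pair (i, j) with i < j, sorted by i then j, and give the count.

count = 5; pairs: (0,3), (1,3), (1,4), (2,4), (3,4)

α = atan 0.75 = 36.87°;  2α = 73.74°
n_0 = (+0.6838, +0.7297)
n_1 = (-0.0751, +0.9972)
n_2 = (-0.7496, +0.6619)
n_3 = (-0.7823, -0.6229)
n_4 = (+0.8692, -0.4945)
  (0,1): δ = 132.55°  ·
  (0,2): δ = 88.31°  ·
  (0,3): δ = 8.34°  ✓
  (0,4): δ = 103.50°  ·
  (1,2): δ = 135.76°  ·
  (1,3): δ = 55.78°  ✓
  (1,4): δ = 56.06°  ✓
  (2,3): δ = 100.03°  ·
  (2,4): δ = 11.81°  ✓
  (3,4): δ = 68.16°  ✓
antipodal pairs: 5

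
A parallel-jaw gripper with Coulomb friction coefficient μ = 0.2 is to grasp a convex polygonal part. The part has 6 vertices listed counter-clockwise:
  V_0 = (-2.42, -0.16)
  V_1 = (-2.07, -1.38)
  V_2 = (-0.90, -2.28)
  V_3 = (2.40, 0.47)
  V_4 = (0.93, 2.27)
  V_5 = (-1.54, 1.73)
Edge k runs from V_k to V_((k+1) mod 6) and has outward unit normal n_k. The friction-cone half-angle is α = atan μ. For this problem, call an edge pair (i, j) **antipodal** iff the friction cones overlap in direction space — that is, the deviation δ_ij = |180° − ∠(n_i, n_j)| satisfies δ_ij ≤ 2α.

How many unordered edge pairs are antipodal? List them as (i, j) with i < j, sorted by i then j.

α = atan 0.2 = 11.31°;  2α = 22.62°
n_0 = (-0.9612, -0.2758)
n_1 = (-0.6097, -0.7926)
n_2 = (+0.6402, -0.7682)
n_3 = (+0.7745, +0.6325)
n_4 = (-0.2136, +0.9769)
n_5 = (-0.9066, +0.4221)
  (0,1): δ = 143.58°  ·
  (0,2): δ = 66.20°  ·
  (0,3): δ = 23.23°  ·
  (0,4): δ = 86.32°  ·
  (0,5): δ = 139.03°  ·
  (1,2): δ = 102.63°  ·
  (1,3): δ = 13.19°  ✓
  (1,4): δ = 49.90°  ·
  (1,5): δ = 102.60°  ·
  (2,3): δ = 90.57°  ·
  (2,4): δ = 27.47°  ·
  (2,5): δ = 25.23°  ·
  (3,4): δ = 116.91°  ·
  (3,5): δ = 64.20°  ·
  (4,5): δ = 127.30°  ·
antipodal pairs: 1

count = 1; pairs: (1,3)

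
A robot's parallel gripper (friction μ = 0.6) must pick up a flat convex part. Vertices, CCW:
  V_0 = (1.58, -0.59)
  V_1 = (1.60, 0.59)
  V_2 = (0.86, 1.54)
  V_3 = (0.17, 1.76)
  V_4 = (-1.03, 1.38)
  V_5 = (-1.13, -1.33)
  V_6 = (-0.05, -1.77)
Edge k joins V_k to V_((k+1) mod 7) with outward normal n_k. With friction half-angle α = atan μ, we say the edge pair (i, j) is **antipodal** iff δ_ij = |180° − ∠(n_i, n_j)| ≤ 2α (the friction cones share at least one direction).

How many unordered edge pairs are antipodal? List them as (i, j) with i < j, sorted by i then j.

α = atan 0.6 = 30.96°;  2α = 61.93°
n_0 = (+0.9999, -0.0169)
n_1 = (+0.7889, +0.6145)
n_2 = (+0.3038, +0.9527)
n_3 = (-0.3019, +0.9533)
n_4 = (-0.9993, +0.0369)
n_5 = (-0.3773, -0.9261)
n_6 = (+0.5864, -0.8100)
  (0,1): δ = 141.11°  ·
  (0,2): δ = 106.71°  ·
  (0,3): δ = 71.46°  ·
  (0,4): δ = 1.14°  ✓
  (0,5): δ = 68.80°  ·
  (0,6): δ = 126.87°  ·
  (1,2): δ = 145.60°  ·
  (1,3): δ = 110.35°  ·
  (1,4): δ = 40.03°  ✓
  (1,5): δ = 29.92°  ✓
  (1,6): δ = 87.99°  ·
  (2,3): δ = 144.74°  ·
  (2,4): δ = 74.43°  ·
  (2,5): δ = 4.48°  ✓
  (2,6): δ = 53.59°  ✓
  (3,4): δ = 109.68°  ·
  (3,5): δ = 39.74°  ✓
  (3,6): δ = 18.33°  ✓
  (4,5): δ = 110.05°  ·
  (4,6): δ = 51.98°  ✓
  (5,6): δ = 121.93°  ·
antipodal pairs: 8

count = 8; pairs: (0,4), (1,4), (1,5), (2,5), (2,6), (3,5), (3,6), (4,6)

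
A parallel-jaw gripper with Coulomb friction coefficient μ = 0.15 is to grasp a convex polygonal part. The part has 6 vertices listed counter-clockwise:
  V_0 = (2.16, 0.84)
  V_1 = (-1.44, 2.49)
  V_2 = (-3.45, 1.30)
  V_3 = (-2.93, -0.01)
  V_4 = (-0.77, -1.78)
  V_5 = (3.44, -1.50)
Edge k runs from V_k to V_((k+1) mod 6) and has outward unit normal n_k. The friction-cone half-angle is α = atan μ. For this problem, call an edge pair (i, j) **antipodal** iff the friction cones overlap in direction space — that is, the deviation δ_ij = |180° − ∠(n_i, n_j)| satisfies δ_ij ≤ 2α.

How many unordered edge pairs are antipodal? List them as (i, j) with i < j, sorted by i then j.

count = 2; pairs: (0,3), (2,5)

α = atan 0.15 = 8.53°;  2α = 17.06°
n_0 = (+0.4167, +0.9091)
n_1 = (-0.5095, +0.8605)
n_2 = (-0.9295, -0.3689)
n_3 = (-0.6338, -0.7735)
n_4 = (+0.0664, -0.9978)
n_5 = (+0.8773, +0.4799)
  (0,1): δ = 124.75°  ·
  (0,2): δ = 43.73°  ·
  (0,3): δ = 14.71°  ✓
  (0,4): δ = 28.43°  ·
  (0,5): δ = 143.30°  ·
  (1,2): δ = 98.98°  ·
  (1,3): δ = 69.96°  ·
  (1,4): δ = 26.82°  ·
  (1,5): δ = 88.05°  ·
  (2,3): δ = 150.98°  ·
  (2,4): δ = 107.85°  ·
  (2,5): δ = 7.03°  ✓
  (3,4): δ = 136.86°  ·
  (3,5): δ = 21.99°  ·
  (4,5): δ = 65.13°  ·
antipodal pairs: 2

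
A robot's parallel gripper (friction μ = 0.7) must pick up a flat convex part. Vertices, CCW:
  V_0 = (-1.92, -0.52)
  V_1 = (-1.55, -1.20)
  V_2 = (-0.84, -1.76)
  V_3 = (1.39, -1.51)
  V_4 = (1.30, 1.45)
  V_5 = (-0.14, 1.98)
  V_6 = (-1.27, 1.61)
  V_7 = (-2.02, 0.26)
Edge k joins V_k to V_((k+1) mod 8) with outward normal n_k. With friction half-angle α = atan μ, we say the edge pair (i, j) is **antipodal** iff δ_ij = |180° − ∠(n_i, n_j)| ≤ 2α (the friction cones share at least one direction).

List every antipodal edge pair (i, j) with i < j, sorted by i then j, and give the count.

count = 11; pairs: (0,3), (0,4), (1,3), (1,4), (1,5), (2,4), (2,5), (2,6), (3,6), (3,7), (4,7)

α = atan 0.7 = 34.99°;  2α = 69.98°
n_0 = (-0.8784, -0.4779)
n_1 = (-0.6193, -0.7852)
n_2 = (+0.1114, -0.9938)
n_3 = (+0.9995, +0.0304)
n_4 = (+0.3454, +0.9385)
n_5 = (-0.3112, +0.9504)
n_6 = (-0.8742, +0.4856)
n_7 = (-0.9919, -0.1272)
  (0,1): δ = 156.82°  ·
  (0,2): δ = 112.15°  ·
  (0,3): δ = 26.81°  ✓
  (0,4): δ = 41.24°  ✓
  (0,5): δ = 79.58°  ·
  (0,6): δ = 122.39°  ·
  (0,7): δ = 158.75°  ·
  (1,2): δ = 135.34°  ·
  (1,3): δ = 49.99°  ✓
  (1,4): δ = 18.06°  ✓
  (1,5): δ = 56.39°  ✓
  (1,6): δ = 99.21°  ·
  (1,7): δ = 135.57°  ·
  (2,3): δ = 94.66°  ·
  (2,4): δ = 26.60°  ✓
  (2,5): δ = 11.73°  ✓
  (2,6): δ = 54.55°  ✓
  (2,7): δ = 90.91°  ·
  (3,4): δ = 111.95°  ·
  (3,5): δ = 73.61°  ·
  (3,6): δ = 30.80°  ✓
  (3,7): δ = 5.56°  ✓
  (4,5): δ = 141.66°  ·
  (4,6): δ = 98.85°  ·
  (4,7): δ = 62.49°  ✓
  (5,6): δ = 137.18°  ·
  (5,7): δ = 100.82°  ·
  (6,7): δ = 143.64°  ·
antipodal pairs: 11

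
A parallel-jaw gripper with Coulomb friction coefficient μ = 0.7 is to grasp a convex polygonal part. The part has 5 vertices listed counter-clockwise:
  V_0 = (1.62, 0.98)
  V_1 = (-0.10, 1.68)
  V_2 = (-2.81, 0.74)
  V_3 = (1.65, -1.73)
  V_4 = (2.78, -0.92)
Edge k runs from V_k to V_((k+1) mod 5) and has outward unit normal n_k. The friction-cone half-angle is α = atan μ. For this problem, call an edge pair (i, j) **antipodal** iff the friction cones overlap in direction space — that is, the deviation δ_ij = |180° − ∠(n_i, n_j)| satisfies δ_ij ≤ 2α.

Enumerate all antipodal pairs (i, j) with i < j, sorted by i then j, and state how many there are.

α = atan 0.7 = 34.99°;  2α = 69.98°
n_0 = (+0.3770, +0.9262)
n_1 = (-0.3277, +0.9448)
n_2 = (-0.4845, -0.8748)
n_3 = (+0.5826, -0.8128)
n_4 = (+0.8535, +0.5211)
  (0,1): δ = 138.73°  ·
  (0,2): δ = 6.83°  ✓
  (0,3): δ = 57.78°  ✓
  (0,4): δ = 143.55°  ·
  (1,2): δ = 48.11°  ✓
  (1,3): δ = 16.50°  ✓
  (1,4): δ = 102.28°  ·
  (2,3): δ = 115.39°  ·
  (2,4): δ = 29.62°  ✓
  (3,4): δ = 94.23°  ·
antipodal pairs: 5

count = 5; pairs: (0,2), (0,3), (1,2), (1,3), (2,4)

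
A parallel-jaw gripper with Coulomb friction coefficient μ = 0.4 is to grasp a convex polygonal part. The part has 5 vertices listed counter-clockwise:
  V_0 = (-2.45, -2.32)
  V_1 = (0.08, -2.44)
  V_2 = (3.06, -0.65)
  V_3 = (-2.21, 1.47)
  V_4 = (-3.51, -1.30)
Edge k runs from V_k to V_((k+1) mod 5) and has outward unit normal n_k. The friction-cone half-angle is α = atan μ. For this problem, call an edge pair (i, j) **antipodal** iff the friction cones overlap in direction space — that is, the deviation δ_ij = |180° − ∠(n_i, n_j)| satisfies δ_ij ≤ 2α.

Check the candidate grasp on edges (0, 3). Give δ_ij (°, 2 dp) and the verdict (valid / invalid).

α = atan 0.4 = 21.80°;  2α = 43.60°
edge 0: e_0 = (+2.53, -0.12);  n_0 = (-0.0474, -0.9989)
edge 3: e_3 = (-1.30, -2.77);  n_3 = (-0.9053, +0.4249)
∠(n_0, n_3) = 112.43°
δ = |180° − 112.43°| = 67.57°
67.57° > 2α = 43.60°  →  invalid

δ = 67.57°, invalid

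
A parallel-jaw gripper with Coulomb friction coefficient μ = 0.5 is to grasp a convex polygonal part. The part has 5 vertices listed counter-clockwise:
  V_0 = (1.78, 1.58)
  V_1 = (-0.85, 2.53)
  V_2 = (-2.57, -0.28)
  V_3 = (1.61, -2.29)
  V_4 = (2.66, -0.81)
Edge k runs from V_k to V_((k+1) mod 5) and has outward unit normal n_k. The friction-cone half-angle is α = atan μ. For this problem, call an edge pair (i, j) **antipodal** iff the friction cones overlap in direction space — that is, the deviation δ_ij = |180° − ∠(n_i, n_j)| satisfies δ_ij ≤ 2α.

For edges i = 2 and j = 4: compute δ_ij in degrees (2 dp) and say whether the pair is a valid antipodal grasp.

δ = 44.11°, valid

α = atan 0.5 = 26.57°;  2α = 53.13°
edge 2: e_2 = (+4.18, -2.01);  n_2 = (-0.4334, -0.9012)
edge 4: e_4 = (-0.88, +2.39);  n_4 = (+0.9384, +0.3455)
∠(n_2, n_4) = 135.89°
δ = |180° − 135.89°| = 44.11°
44.11° ≤ 2α = 53.13°  →  valid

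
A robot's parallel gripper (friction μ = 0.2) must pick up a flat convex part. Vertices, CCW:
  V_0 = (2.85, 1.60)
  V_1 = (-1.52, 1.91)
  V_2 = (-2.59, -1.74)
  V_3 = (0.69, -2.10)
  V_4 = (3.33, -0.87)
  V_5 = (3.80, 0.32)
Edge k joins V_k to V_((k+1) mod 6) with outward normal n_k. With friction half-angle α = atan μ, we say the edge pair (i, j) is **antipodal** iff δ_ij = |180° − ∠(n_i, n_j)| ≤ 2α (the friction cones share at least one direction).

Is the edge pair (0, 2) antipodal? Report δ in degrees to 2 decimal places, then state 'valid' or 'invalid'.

δ = 2.21°, valid

α = atan 0.2 = 11.31°;  2α = 22.62°
edge 0: e_0 = (-4.37, +0.31);  n_0 = (+0.0708, +0.9975)
edge 2: e_2 = (+3.28, -0.36);  n_2 = (-0.1091, -0.9940)
∠(n_0, n_2) = 177.79°
δ = |180° − 177.79°| = 2.21°
2.21° ≤ 2α = 22.62°  →  valid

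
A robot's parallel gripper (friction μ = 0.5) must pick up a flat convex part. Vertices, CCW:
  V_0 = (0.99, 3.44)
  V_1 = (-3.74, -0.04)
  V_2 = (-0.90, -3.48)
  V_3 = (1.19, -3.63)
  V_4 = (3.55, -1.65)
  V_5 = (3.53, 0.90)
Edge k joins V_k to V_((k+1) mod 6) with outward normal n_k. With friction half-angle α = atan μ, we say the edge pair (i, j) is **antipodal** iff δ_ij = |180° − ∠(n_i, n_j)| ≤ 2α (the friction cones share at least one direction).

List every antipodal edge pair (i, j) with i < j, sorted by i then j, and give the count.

α = atan 0.5 = 26.57°;  2α = 53.13°
n_0 = (-0.5926, +0.8055)
n_1 = (-0.7712, -0.6366)
n_2 = (-0.0716, -0.9974)
n_3 = (+0.6427, -0.7661)
n_4 = (+1.0000, +0.0078)
n_5 = (+0.7071, +0.7071)
  (0,1): δ = 86.80°  ·
  (0,2): δ = 40.45°  ✓
  (0,3): δ = 3.65°  ✓
  (0,4): δ = 54.11°  ·
  (0,5): δ = 98.66°  ·
  (1,2): δ = 133.65°  ·
  (1,3): δ = 89.55°  ·
  (1,4): δ = 39.09°  ✓
  (1,5): δ = 5.46°  ✓
  (2,3): δ = 135.90°  ·
  (2,4): δ = 85.45°  ·
  (2,5): δ = 40.89°  ✓
  (3,4): δ = 129.55°  ·
  (3,5): δ = 85.00°  ·
  (4,5): δ = 135.45°  ·
antipodal pairs: 5

count = 5; pairs: (0,2), (0,3), (1,4), (1,5), (2,5)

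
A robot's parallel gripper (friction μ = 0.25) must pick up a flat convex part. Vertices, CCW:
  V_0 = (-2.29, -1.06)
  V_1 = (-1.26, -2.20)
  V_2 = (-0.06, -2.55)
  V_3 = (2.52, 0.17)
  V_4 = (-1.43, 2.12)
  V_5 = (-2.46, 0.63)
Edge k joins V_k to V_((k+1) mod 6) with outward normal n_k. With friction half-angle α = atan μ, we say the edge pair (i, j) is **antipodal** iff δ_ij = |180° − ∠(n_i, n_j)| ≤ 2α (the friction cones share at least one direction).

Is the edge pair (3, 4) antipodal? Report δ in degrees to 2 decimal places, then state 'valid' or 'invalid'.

α = atan 0.25 = 14.04°;  2α = 28.07°
edge 3: e_3 = (-3.95, +1.95);  n_3 = (+0.4427, +0.8967)
edge 4: e_4 = (-1.03, -1.49);  n_4 = (-0.8226, +0.5686)
∠(n_3, n_4) = 81.62°
δ = |180° − 81.62°| = 98.38°
98.38° > 2α = 28.07°  →  invalid

δ = 98.38°, invalid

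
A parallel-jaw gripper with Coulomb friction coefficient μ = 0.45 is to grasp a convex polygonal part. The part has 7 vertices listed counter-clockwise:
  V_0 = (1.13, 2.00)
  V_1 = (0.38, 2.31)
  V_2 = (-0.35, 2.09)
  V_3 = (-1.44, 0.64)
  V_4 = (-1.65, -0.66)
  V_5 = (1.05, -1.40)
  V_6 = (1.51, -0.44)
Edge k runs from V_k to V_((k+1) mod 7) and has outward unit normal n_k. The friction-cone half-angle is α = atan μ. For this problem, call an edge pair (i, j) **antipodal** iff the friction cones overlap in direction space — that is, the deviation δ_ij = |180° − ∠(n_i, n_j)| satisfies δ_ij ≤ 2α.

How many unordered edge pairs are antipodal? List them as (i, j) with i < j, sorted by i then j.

α = atan 0.45 = 24.23°;  2α = 48.46°
n_0 = (+0.3820, +0.9242)
n_1 = (-0.2886, +0.9575)
n_2 = (-0.7993, +0.6009)
n_3 = (-0.9872, +0.1595)
n_4 = (-0.2643, -0.9644)
n_5 = (+0.9018, -0.4321)
n_6 = (+0.9881, +0.1539)
  (0,1): δ = 140.77°  ·
  (0,2): δ = 104.48°  ·
  (0,3): δ = 76.72°  ·
  (0,4): δ = 7.13°  ✓
  (0,5): δ = 86.85°  ·
  (0,6): δ = 121.31°  ·
  (1,2): δ = 143.70°  ·
  (1,3): δ = 115.95°  ·
  (1,4): δ = 32.10°  ✓
  (1,5): δ = 47.63°  ✓
  (1,6): δ = 82.08°  ·
  (2,3): δ = 152.24°  ·
  (2,4): δ = 68.39°  ·
  (2,5): δ = 11.33°  ✓
  (2,6): δ = 45.79°  ✓
  (3,4): δ = 96.15°  ·
  (3,5): δ = 16.43°  ✓
  (3,6): δ = 18.03°  ✓
  (4,5): δ = 100.28°  ·
  (4,6): δ = 65.82°  ·
  (5,6): δ = 145.55°  ·
antipodal pairs: 7

count = 7; pairs: (0,4), (1,4), (1,5), (2,5), (2,6), (3,5), (3,6)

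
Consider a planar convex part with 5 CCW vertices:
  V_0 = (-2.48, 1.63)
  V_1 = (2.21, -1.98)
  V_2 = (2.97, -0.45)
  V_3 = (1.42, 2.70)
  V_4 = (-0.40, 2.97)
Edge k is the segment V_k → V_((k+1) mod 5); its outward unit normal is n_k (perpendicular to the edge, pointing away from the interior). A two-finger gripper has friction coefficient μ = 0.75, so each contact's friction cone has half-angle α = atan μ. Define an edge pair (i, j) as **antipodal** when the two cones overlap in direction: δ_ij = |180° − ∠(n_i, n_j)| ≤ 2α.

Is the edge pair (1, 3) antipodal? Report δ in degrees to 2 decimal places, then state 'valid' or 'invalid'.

δ = 72.02°, valid

α = atan 0.75 = 36.87°;  2α = 73.74°
edge 1: e_1 = (+0.76, +1.53);  n_1 = (+0.8956, -0.4449)
edge 3: e_3 = (-1.82, +0.27);  n_3 = (+0.1467, +0.9892)
∠(n_1, n_3) = 107.98°
δ = |180° − 107.98°| = 72.02°
72.02° ≤ 2α = 73.74°  →  valid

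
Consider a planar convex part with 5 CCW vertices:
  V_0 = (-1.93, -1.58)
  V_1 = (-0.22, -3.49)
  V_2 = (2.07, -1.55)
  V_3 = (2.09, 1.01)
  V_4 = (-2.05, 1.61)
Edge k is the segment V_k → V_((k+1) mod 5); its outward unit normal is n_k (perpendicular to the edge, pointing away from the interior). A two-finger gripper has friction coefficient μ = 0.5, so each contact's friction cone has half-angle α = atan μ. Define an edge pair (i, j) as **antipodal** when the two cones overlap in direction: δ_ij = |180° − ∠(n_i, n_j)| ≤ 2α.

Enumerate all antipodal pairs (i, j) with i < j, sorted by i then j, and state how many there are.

α = atan 0.5 = 26.57°;  2α = 53.13°
n_0 = (-0.7450, -0.6670)
n_1 = (+0.6464, -0.7630)
n_2 = (+1.0000, -0.0078)
n_3 = (+0.1434, +0.9897)
n_4 = (-0.9993, -0.0376)
  (0,1): δ = 91.57°  ·
  (0,2): δ = 42.29°  ✓
  (0,3): δ = 39.92°  ✓
  (0,4): δ = 140.32°  ·
  (1,2): δ = 130.72°  ·
  (1,3): δ = 48.52°  ✓
  (1,4): δ = 51.88°  ✓
  (2,3): δ = 97.80°  ·
  (2,4): δ = 2.60°  ✓
  (3,4): δ = 79.60°  ·
antipodal pairs: 5

count = 5; pairs: (0,2), (0,3), (1,3), (1,4), (2,4)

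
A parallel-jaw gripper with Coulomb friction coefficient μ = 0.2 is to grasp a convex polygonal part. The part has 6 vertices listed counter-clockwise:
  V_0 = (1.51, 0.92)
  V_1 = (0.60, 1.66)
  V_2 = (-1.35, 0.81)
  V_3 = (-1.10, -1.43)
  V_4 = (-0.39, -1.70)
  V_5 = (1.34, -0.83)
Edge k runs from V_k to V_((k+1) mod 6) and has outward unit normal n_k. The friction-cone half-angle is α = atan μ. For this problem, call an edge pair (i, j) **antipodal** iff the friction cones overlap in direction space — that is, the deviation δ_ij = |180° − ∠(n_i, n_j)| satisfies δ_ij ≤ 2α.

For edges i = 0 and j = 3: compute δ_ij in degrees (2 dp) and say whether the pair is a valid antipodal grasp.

δ = 18.30°, valid

α = atan 0.2 = 11.31°;  2α = 22.62°
edge 0: e_0 = (-0.91, +0.74);  n_0 = (+0.6309, +0.7759)
edge 3: e_3 = (+0.71, -0.27);  n_3 = (-0.3554, -0.9347)
∠(n_0, n_3) = 161.70°
δ = |180° − 161.70°| = 18.30°
18.30° ≤ 2α = 22.62°  →  valid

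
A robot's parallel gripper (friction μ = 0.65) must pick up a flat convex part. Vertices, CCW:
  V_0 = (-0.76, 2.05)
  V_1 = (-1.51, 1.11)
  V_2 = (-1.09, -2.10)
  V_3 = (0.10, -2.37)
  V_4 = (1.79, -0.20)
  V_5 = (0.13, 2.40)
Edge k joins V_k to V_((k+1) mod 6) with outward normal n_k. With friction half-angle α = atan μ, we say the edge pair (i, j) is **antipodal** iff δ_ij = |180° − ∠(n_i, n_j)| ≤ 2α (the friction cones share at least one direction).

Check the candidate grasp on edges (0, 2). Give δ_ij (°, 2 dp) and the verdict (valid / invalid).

α = atan 0.65 = 33.02°;  2α = 66.05°
edge 0: e_0 = (-0.75, -0.94);  n_0 = (-0.7817, +0.6237)
edge 2: e_2 = (+1.19, -0.27);  n_2 = (-0.2213, -0.9752)
∠(n_0, n_2) = 115.80°
δ = |180° − 115.80°| = 64.20°
64.20° ≤ 2α = 66.05°  →  valid

δ = 64.20°, valid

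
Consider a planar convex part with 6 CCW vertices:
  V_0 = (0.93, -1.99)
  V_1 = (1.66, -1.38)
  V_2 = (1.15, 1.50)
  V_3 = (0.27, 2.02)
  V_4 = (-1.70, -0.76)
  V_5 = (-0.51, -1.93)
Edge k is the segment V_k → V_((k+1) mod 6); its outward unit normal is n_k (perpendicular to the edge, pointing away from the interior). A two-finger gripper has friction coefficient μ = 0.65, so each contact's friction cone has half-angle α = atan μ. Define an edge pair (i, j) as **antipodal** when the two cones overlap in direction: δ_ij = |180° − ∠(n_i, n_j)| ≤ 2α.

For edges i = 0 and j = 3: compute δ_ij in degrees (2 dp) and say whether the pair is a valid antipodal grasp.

δ = 14.79°, valid

α = atan 0.65 = 33.02°;  2α = 66.05°
edge 0: e_0 = (+0.73, +0.61);  n_0 = (+0.6412, -0.7674)
edge 3: e_3 = (-1.97, -2.78);  n_3 = (-0.8159, +0.5782)
∠(n_0, n_3) = 165.21°
δ = |180° − 165.21°| = 14.79°
14.79° ≤ 2α = 66.05°  →  valid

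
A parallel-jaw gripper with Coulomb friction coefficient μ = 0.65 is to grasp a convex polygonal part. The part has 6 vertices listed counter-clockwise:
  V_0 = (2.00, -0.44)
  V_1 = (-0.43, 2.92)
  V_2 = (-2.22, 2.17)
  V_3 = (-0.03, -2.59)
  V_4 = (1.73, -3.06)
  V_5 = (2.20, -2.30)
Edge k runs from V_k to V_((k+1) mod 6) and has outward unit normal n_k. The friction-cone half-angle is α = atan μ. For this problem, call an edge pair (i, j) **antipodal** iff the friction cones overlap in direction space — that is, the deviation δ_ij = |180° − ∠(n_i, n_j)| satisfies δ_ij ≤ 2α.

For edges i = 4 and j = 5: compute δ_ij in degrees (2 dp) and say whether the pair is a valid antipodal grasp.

α = atan 0.65 = 33.02°;  2α = 66.05°
edge 4: e_4 = (+0.47, +0.76);  n_4 = (+0.8505, -0.5260)
edge 5: e_5 = (-0.20, +1.86);  n_5 = (+0.9943, +0.1069)
∠(n_4, n_5) = 37.87°
δ = |180° − 37.87°| = 142.13°
142.13° > 2α = 66.05°  →  invalid

δ = 142.13°, invalid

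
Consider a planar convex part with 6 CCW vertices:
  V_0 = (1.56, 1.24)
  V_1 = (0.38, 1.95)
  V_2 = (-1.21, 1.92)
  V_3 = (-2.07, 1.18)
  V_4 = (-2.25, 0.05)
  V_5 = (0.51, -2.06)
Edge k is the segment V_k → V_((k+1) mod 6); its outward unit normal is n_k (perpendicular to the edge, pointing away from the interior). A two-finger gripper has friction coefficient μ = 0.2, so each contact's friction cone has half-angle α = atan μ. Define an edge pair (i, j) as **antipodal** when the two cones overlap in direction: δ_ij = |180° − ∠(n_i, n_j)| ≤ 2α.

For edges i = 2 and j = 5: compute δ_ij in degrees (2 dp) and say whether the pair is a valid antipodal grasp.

δ = 31.64°, invalid

α = atan 0.2 = 11.31°;  2α = 22.62°
edge 2: e_2 = (-0.86, -0.74);  n_2 = (-0.6522, +0.7580)
edge 5: e_5 = (+1.05, +3.30);  n_5 = (+0.9529, -0.3032)
∠(n_2, n_5) = 148.36°
δ = |180° − 148.36°| = 31.64°
31.64° > 2α = 22.62°  →  invalid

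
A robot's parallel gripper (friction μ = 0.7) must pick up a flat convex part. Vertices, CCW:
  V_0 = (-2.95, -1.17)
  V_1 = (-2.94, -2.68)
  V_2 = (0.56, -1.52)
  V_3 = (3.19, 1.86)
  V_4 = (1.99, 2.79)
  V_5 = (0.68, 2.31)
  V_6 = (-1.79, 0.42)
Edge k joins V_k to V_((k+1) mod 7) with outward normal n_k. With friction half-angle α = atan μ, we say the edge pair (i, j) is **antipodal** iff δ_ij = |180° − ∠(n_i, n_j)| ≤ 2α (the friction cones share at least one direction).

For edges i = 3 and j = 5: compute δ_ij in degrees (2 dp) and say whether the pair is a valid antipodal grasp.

α = atan 0.7 = 34.99°;  2α = 69.98°
edge 3: e_3 = (-1.20, +0.93);  n_3 = (+0.6126, +0.7904)
edge 5: e_5 = (-2.47, -1.89);  n_5 = (-0.6077, +0.7942)
∠(n_3, n_5) = 75.20°
δ = |180° − 75.20°| = 104.80°
104.80° > 2α = 69.98°  →  invalid

δ = 104.80°, invalid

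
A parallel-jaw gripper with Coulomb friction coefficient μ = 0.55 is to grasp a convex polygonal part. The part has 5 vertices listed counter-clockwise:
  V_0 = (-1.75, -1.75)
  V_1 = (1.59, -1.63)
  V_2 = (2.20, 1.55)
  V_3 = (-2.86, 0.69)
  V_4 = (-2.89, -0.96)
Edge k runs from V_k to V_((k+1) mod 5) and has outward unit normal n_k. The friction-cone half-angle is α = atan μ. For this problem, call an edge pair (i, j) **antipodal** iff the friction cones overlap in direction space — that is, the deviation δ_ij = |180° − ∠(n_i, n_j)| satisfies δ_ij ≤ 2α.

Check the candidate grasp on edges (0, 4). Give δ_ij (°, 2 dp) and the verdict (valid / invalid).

α = atan 0.55 = 28.81°;  2α = 57.62°
edge 0: e_0 = (+3.34, +0.12);  n_0 = (+0.0359, -0.9994)
edge 4: e_4 = (+1.14, -0.79);  n_4 = (-0.5696, -0.8219)
∠(n_0, n_4) = 36.78°
δ = |180° − 36.78°| = 143.22°
143.22° > 2α = 57.62°  →  invalid

δ = 143.22°, invalid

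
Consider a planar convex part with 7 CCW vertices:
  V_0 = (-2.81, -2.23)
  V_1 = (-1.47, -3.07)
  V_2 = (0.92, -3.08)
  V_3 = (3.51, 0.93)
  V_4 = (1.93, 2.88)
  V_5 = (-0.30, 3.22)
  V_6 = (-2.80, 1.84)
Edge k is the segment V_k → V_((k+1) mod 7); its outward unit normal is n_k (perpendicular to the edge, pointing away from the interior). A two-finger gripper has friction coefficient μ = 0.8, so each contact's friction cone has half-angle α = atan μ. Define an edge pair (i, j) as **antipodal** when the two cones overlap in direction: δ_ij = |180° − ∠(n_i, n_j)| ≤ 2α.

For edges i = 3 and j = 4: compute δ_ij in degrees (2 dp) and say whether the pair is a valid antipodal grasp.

δ = 137.69°, invalid

α = atan 0.8 = 38.66°;  2α = 77.32°
edge 3: e_3 = (-1.58, +1.95);  n_3 = (+0.7770, +0.6295)
edge 4: e_4 = (-2.23, +0.34);  n_4 = (+0.1507, +0.9886)
∠(n_3, n_4) = 42.31°
δ = |180° − 42.31°| = 137.69°
137.69° > 2α = 77.32°  →  invalid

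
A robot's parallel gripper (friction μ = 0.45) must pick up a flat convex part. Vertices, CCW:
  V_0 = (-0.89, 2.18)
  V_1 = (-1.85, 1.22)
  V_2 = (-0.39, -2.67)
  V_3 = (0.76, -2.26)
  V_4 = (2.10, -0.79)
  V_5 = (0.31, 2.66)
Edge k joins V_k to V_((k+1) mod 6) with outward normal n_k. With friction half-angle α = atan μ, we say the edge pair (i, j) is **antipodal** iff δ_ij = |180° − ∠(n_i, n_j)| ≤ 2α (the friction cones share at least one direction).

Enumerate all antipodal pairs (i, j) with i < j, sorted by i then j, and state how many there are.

count = 5; pairs: (0,2), (0,3), (1,4), (2,5), (3,5)

α = atan 0.45 = 24.23°;  2α = 48.46°
n_0 = (-0.7071, +0.7071)
n_1 = (-0.9362, -0.3514)
n_2 = (+0.3358, -0.9419)
n_3 = (+0.7390, -0.6737)
n_4 = (+0.8876, +0.4605)
n_5 = (-0.3714, +0.9285)
  (0,1): δ = 114.43°  ·
  (0,2): δ = 25.38°  ✓
  (0,3): δ = 2.65°  ✓
  (0,4): δ = 72.42°  ·
  (0,5): δ = 156.80°  ·
  (1,2): δ = 90.95°  ·
  (1,3): δ = 62.92°  ·
  (1,4): δ = 6.85°  ✓
  (1,5): δ = 91.23°  ·
  (2,3): δ = 151.97°  ·
  (2,4): δ = 82.20°  ·
  (2,5): δ = 2.18°  ✓
  (3,4): δ = 110.23°  ·
  (3,5): δ = 25.85°  ✓
  (4,5): δ = 95.62°  ·
antipodal pairs: 5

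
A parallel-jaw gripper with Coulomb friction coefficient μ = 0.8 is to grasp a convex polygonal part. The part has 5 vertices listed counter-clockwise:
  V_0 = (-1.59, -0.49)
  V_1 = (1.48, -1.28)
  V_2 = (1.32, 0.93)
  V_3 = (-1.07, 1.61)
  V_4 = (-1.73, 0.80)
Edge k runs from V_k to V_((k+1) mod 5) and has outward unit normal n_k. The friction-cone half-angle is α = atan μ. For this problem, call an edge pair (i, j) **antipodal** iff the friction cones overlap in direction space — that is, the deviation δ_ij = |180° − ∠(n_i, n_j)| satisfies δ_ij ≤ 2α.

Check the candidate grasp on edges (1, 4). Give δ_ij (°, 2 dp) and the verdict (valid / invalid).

α = atan 0.8 = 38.66°;  2α = 77.32°
edge 1: e_1 = (-0.16, +2.21);  n_1 = (+0.9974, +0.0722)
edge 4: e_4 = (+0.14, -1.29);  n_4 = (-0.9942, -0.1079)
∠(n_1, n_4) = 177.95°
δ = |180° − 177.95°| = 2.05°
2.05° ≤ 2α = 77.32°  →  valid

δ = 2.05°, valid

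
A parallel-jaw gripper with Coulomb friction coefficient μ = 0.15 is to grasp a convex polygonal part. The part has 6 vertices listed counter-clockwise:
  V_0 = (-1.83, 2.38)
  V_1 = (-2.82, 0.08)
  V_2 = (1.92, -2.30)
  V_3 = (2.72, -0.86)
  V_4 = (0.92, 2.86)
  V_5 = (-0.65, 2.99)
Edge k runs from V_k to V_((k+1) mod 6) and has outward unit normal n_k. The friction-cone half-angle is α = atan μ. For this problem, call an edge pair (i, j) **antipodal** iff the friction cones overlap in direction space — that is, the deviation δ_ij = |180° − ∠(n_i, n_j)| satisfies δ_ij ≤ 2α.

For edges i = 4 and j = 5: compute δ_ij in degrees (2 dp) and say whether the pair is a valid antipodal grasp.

δ = 147.93°, invalid

α = atan 0.15 = 8.53°;  2α = 17.06°
edge 4: e_4 = (-1.57, +0.13);  n_4 = (+0.0825, +0.9966)
edge 5: e_5 = (-1.18, -0.61);  n_5 = (-0.4592, +0.8883)
∠(n_4, n_5) = 32.07°
δ = |180° − 32.07°| = 147.93°
147.93° > 2α = 17.06°  →  invalid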